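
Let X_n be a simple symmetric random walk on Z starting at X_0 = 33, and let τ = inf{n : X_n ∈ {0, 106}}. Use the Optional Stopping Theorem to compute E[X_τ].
E[X_τ] = 33

X_n is a martingale and τ is a bounded-mean stopping time (indeed τ is finite a.s. with bounded expectation since the walk is in a bounded region). By the OST, E[X_τ] = E[X_0] = 33. Equivalently: E[X_τ] = 106 · P(hit 106 first) + 0 · P(hit 0 first) = 106 · (33/106) = 33.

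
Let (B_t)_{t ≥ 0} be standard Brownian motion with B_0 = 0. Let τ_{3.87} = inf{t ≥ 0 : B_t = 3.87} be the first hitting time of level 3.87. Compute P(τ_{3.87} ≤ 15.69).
P(τ_{3.87} ≤ 15.69) = 2(1 − Φ(3.87/√15.69)) = 2(1 − Φ(0.9770)) ≈ 0.3286

By the reflection principle for standard BM, P(τ_b ≤ t) = 2 · P(B_t ≥ b). Since B_t ~ N(0, t), P(B_t ≥ 3.87) = 1 − Φ(3.87/√t) = 1 − Φ(3.87/√15.69) = 1 − Φ(0.9770) ≈ 0.16428. Doubling: P(τ_{3.87} ≤ 15.69) ≈ 2 · 0.16428 = 0.32856 ≈ 0.3286.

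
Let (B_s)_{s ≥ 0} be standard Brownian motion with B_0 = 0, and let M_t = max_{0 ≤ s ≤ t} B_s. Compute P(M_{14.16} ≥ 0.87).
P(M_{14.16} ≥ 0.87) = 2·P(B_{14.16} ≥ 0.87) = 2(1 − Φ(0.87/√14.16)) ≈ 0.8172

By the reflection principle for Brownian motion, P(M_t ≥ a) = 2 · P(B_t ≥ a) for a ≥ 0. Since B_t ~ N(0, t), P(B_t ≥ 0.87) = 1 − Φ(0.87/√t) = 1 − Φ(0.87/√14.16) = 1 − Φ(0.2312). So
  P(M_{14.16} ≥ 0.87) = 2(1 − Φ(0.2312)) ≈ 0.8172.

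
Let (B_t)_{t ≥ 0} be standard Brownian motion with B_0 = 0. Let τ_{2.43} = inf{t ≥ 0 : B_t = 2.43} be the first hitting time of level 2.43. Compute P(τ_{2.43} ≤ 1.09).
P(τ_{2.43} ≤ 1.09) = 2(1 − Φ(2.43/√1.09)) = 2(1 − Φ(2.3275)) ≈ 0.0199

By the reflection principle for standard BM, P(τ_b ≤ t) = 2 · P(B_t ≥ b). Since B_t ~ N(0, t), P(B_t ≥ 2.43) = 1 − Φ(2.43/√t) = 1 − Φ(2.43/√1.09) = 1 − Φ(2.3275) ≈ 0.00997. Doubling: P(τ_{2.43} ≤ 1.09) ≈ 2 · 0.00997 = 0.01994 ≈ 0.0199.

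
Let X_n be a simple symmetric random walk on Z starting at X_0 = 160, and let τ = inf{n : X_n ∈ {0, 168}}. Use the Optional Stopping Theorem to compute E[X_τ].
E[X_τ] = 160

X_n is a martingale and τ is a bounded-mean stopping time (indeed τ is finite a.s. with bounded expectation since the walk is in a bounded region). By the OST, E[X_τ] = E[X_0] = 160. Equivalently: E[X_τ] = 168 · P(hit 168 first) + 0 · P(hit 0 first) = 168 · (160/168) = 160.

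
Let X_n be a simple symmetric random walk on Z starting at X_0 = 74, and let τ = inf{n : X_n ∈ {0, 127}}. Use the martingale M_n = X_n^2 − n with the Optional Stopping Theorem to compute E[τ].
E[τ] = 3922

M_n = X_n^2 − n is a martingale (since E[X_{n+1}^2 | F_n] = X_n^2 + 1). By OST (τ has finite mean in a bounded region), E[M_τ] = E[M_0] = X_0^2 − 0 = 74^2 = 5476. Also E[M_τ] = E[X_τ^2] − E[τ]. The walk exits at 0 or 127, with P(hit 127 first) = 74/127, so E[X_τ^2] = 127^2 · 74/127 + 0 = 9398. Thus E[τ] = E[X_τ^2] − E[M_τ] = 9398 − 5476 = 3922 = 74(127 − 74) = 3922.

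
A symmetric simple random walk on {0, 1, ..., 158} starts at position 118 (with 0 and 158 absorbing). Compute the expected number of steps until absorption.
E[τ | X_0 = 118] = 4720

Let v_k = E[τ | X_0 = k]. Boundary: v_0 = v_158 = 0. Recurrence: v_k = 1 + (v_{k-1} + v_{k+1})/2 for 1 ≤ k ≤ 157. The particular solution to v_k − (v_{k-1} + v_{k+1})/2 = 1 is v_k = −k^2. Adding homogeneous solution A + B k and matching boundaries gives v_k = k (158 − k). Substituting k = 118: v_118 = 118 · 40 = 4720.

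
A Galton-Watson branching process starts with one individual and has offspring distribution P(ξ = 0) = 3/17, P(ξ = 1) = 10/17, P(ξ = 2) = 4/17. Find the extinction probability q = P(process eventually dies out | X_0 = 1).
q = 3/4

The pgf is f(s) = 3/17 + 10/17·s + 4/17·s². The extinction probability q is the smallest fixed point of f in [0, 1]. Setting s = f(s):
  4/17·s² + (10/17 − 1)·s + 3/17 = 0
  4/17·s² − (3/17 + 4/17)·s + 3/17 = 0
which factors as (s − 1)·(4/17·s − 3/17) = 0, giving roots s = 1 and s = (3/17)/(4/17) = 3/4.
Mean offspring μ = 10/17 + 2·4/17 = 18/17 > 1 (supercritical), so q < 1. The extinction probability is the smaller root: q = (3/17)/(4/17) = 3/4.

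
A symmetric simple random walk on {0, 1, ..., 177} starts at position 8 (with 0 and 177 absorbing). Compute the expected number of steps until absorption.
E[τ | X_0 = 8] = 1352

Let v_k = E[τ | X_0 = k]. Boundary: v_0 = v_177 = 0. Recurrence: v_k = 1 + (v_{k-1} + v_{k+1})/2 for 1 ≤ k ≤ 176. The particular solution to v_k − (v_{k-1} + v_{k+1})/2 = 1 is v_k = −k^2. Adding homogeneous solution A + B k and matching boundaries gives v_k = k (177 − k). Substituting k = 8: v_8 = 8 · 169 = 1352.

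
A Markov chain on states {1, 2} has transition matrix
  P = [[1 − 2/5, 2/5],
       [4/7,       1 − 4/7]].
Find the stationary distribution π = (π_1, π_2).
π_1 = 10/17, π_2 = 7/17

Solve πP = π with π_1 + π_2 = 1. From πP = π: π_1 · (1 − 2/5) + π_2 · 4/7 = π_1 ⇒ π_2 · 4/7 = π_1 · 2/5 ⇒ π_2/π_1 = (2/5)/(4/7) = 7/10. Together with π_1 + π_2 = 1:
  π_1 = (4/7)/(2/5 + 4/7) = (4/7)/(34/35) = 10/17,
  π_2 = (2/5)/(2/5 + 4/7) = (2/5)/(34/35) = 7/17.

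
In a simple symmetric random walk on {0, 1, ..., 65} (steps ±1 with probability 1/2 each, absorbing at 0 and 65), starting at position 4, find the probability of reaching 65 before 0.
P(hit 65 before 0) = 4/65

Let u_k = P(hit 65 before 0 | start at k). Then u_0 = 0, u_65 = 1, and u_k = u_{k-1}/2 + u_{k+1}/2 for 1 ≤ k ≤ 64. This harmonic recurrence is solved by u_k = k/65, giving u_4 = 4/65.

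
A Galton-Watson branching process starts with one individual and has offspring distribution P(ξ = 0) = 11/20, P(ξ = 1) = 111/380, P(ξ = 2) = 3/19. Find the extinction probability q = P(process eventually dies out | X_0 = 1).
q = 1

Mean offspring μ = 0·11/20 + 1·111/380 + 2·3/19 = 231/380 ≤ 1. For μ ≤ 1 with offspring not concentrated at 1, the Galton-Watson process goes extinct almost surely, so q = 1.
(Algebraic check: The pgf is f(s) = 11/20 + 111/380·s + 3/19·s². The extinction probability q is the smallest fixed point of f in [0, 1]. Setting s = f(s):
  3/19·s² + (111/380 − 1)·s + 11/20 = 0
  3/19·s² − (11/20 + 3/19)·s + 11/20 = 0
which factors as (s − 1)·(3/19·s − 11/20) = 0, giving roots s = 1 and s = (11/20)/(3/19) = 209/60. Since 209/60 ≥ 1, the smallest root in [0, 1] is s = 1.)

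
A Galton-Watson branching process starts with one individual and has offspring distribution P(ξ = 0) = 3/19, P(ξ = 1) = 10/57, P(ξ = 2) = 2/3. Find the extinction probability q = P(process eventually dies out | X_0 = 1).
q = 9/38

The pgf is f(s) = 3/19 + 10/57·s + 2/3·s². The extinction probability q is the smallest fixed point of f in [0, 1]. Setting s = f(s):
  2/3·s² + (10/57 − 1)·s + 3/19 = 0
  2/3·s² − (3/19 + 2/3)·s + 3/19 = 0
which factors as (s − 1)·(2/3·s − 3/19) = 0, giving roots s = 1 and s = (3/19)/(2/3) = 9/38.
Mean offspring μ = 10/57 + 2·2/3 = 86/57 > 1 (supercritical), so q < 1. The extinction probability is the smaller root: q = (3/19)/(2/3) = 9/38.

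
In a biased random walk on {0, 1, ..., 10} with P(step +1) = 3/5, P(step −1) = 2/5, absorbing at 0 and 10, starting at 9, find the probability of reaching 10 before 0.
P(hit 10 before 0) = (1 − (2/3)^9) / (1 − (2/3)^10) = 57513/58025

Let u_k denote P(reach 10 before 0 | start at k). Boundary: u_0 = 0, u_10 = 1. Recurrence: u_k = 3/5·u_{k+1} + 2/5·u_{k-1} for 1 ≤ k ≤ 9. Try u_k = A + B·r^k with r = q/p = (2/5)/(3/5) = 2/3. Substitution satisfies the recurrence; boundary conditions give:
  u_k = (1 − r^k) / (1 − r^N) = (1 − (2/3)^9) / (1 − (2/3)^10) = 57513/58025.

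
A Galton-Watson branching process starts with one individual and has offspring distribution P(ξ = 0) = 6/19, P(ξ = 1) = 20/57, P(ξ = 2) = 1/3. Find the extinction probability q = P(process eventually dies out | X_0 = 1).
q = 18/19

The pgf is f(s) = 6/19 + 20/57·s + 1/3·s². The extinction probability q is the smallest fixed point of f in [0, 1]. Setting s = f(s):
  1/3·s² + (20/57 − 1)·s + 6/19 = 0
  1/3·s² − (6/19 + 1/3)·s + 6/19 = 0
which factors as (s − 1)·(1/3·s − 6/19) = 0, giving roots s = 1 and s = (6/19)/(1/3) = 18/19.
Mean offspring μ = 20/57 + 2·1/3 = 58/57 > 1 (supercritical), so q < 1. The extinction probability is the smaller root: q = (6/19)/(1/3) = 18/19.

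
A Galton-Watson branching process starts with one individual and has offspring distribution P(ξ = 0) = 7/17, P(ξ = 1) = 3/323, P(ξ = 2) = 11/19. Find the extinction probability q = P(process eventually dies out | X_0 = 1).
q = 133/187

The pgf is f(s) = 7/17 + 3/323·s + 11/19·s². The extinction probability q is the smallest fixed point of f in [0, 1]. Setting s = f(s):
  11/19·s² + (3/323 − 1)·s + 7/17 = 0
  11/19·s² − (7/17 + 11/19)·s + 7/17 = 0
which factors as (s − 1)·(11/19·s − 7/17) = 0, giving roots s = 1 and s = (7/17)/(11/19) = 133/187.
Mean offspring μ = 3/323 + 2·11/19 = 377/323 > 1 (supercritical), so q < 1. The extinction probability is the smaller root: q = (7/17)/(11/19) = 133/187.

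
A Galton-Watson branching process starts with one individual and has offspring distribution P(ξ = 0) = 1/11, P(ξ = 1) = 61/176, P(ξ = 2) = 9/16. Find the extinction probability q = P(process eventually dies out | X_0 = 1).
q = 16/99

The pgf is f(s) = 1/11 + 61/176·s + 9/16·s². The extinction probability q is the smallest fixed point of f in [0, 1]. Setting s = f(s):
  9/16·s² + (61/176 − 1)·s + 1/11 = 0
  9/16·s² − (1/11 + 9/16)·s + 1/11 = 0
which factors as (s − 1)·(9/16·s − 1/11) = 0, giving roots s = 1 and s = (1/11)/(9/16) = 16/99.
Mean offspring μ = 61/176 + 2·9/16 = 259/176 > 1 (supercritical), so q < 1. The extinction probability is the smaller root: q = (1/11)/(9/16) = 16/99.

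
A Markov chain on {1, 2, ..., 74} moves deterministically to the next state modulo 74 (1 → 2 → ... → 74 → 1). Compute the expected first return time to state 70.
E[T_70 | X_0 = 70] = 74

The chain cycles deterministically, so starting at state 70 it returns in exactly 74 steps. Equivalently, the stationary distribution is uniform π_j = 1/74 for every state j, so by Kac's formula E[T_70] = 1/π_70 = 74.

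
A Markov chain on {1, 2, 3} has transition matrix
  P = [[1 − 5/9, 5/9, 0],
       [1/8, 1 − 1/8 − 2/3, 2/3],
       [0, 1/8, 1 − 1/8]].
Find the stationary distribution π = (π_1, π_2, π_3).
π = (27/787, 120/787, 640/787)

This is a birth-death chain on three states, which satisfies detailed balance: π_1 · P_{12} = π_2 · P_{21} and π_2 · P_{23} = π_3 · P_{32}.
From π_1 · 5/9 = π_2 · 1/8: π_2/π_1 = (5/9)/(1/8) = 40/9.
From π_2 · 2/3 = π_3 · 1/8: π_3/π_2 = (2/3)/(1/8) = 16/3.
Take π_1 proportional to 1; then unnormalized π = (1, 40/9, 640/27). Normalize by dividing by the sum 787/27:
  π = (27/787, 120/787, 640/787).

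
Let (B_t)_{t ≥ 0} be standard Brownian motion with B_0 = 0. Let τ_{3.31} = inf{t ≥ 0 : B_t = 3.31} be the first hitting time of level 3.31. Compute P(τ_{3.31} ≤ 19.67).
P(τ_{3.31} ≤ 19.67) = 2(1 − Φ(3.31/√19.67)) = 2(1 − Φ(0.7463)) ≈ 0.4555

By the reflection principle for standard BM, P(τ_b ≤ t) = 2 · P(B_t ≥ b). Since B_t ~ N(0, t), P(B_t ≥ 3.31) = 1 − Φ(3.31/√t) = 1 − Φ(3.31/√19.67) = 1 − Φ(0.7463) ≈ 0.22774. Doubling: P(τ_{3.31} ≤ 19.67) ≈ 2 · 0.22774 = 0.45548 ≈ 0.4555.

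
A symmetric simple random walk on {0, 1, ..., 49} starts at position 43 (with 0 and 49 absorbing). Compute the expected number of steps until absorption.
E[τ | X_0 = 43] = 258

Let v_k = E[τ | X_0 = k]. Boundary: v_0 = v_49 = 0. Recurrence: v_k = 1 + (v_{k-1} + v_{k+1})/2 for 1 ≤ k ≤ 48. The particular solution to v_k − (v_{k-1} + v_{k+1})/2 = 1 is v_k = −k^2. Adding homogeneous solution A + B k and matching boundaries gives v_k = k (49 − k). Substituting k = 43: v_43 = 43 · 6 = 258.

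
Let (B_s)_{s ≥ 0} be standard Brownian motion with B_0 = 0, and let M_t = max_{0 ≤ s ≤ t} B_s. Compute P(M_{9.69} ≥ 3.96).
P(M_{9.69} ≥ 3.96) = 2·P(B_{9.69} ≥ 3.96) = 2(1 − Φ(3.96/√9.69)) ≈ 0.2033

By the reflection principle for Brownian motion, P(M_t ≥ a) = 2 · P(B_t ≥ a) for a ≥ 0. Since B_t ~ N(0, t), P(B_t ≥ 3.96) = 1 − Φ(3.96/√t) = 1 − Φ(3.96/√9.69) = 1 − Φ(1.2721). So
  P(M_{9.69} ≥ 3.96) = 2(1 − Φ(1.2721)) ≈ 0.2033.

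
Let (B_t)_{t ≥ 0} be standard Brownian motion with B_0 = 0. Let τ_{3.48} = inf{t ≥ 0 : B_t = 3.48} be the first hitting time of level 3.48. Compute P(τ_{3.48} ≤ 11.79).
P(τ_{3.48} ≤ 11.79) = 2(1 − Φ(3.48/√11.79)) = 2(1 − Φ(1.0135)) ≈ 0.3108

By the reflection principle for standard BM, P(τ_b ≤ t) = 2 · P(B_t ≥ b). Since B_t ~ N(0, t), P(B_t ≥ 3.48) = 1 − Φ(3.48/√t) = 1 − Φ(3.48/√11.79) = 1 − Φ(1.0135) ≈ 0.15541. Doubling: P(τ_{3.48} ≤ 11.79) ≈ 2 · 0.15541 = 0.31082 ≈ 0.3108.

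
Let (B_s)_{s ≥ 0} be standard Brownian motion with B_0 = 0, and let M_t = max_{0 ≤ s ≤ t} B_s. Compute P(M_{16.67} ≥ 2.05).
P(M_{16.67} ≥ 2.05) = 2·P(B_{16.67} ≥ 2.05) = 2(1 − Φ(2.05/√16.67)) ≈ 0.6156

By the reflection principle for Brownian motion, P(M_t ≥ a) = 2 · P(B_t ≥ a) for a ≥ 0. Since B_t ~ N(0, t), P(B_t ≥ 2.05) = 1 − Φ(2.05/√t) = 1 − Φ(2.05/√16.67) = 1 − Φ(0.5021). So
  P(M_{16.67} ≥ 2.05) = 2(1 − Φ(0.5021)) ≈ 0.6156.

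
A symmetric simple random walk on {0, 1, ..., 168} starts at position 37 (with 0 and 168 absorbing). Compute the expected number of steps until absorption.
E[τ | X_0 = 37] = 4847

Let v_k = E[τ | X_0 = k]. Boundary: v_0 = v_168 = 0. Recurrence: v_k = 1 + (v_{k-1} + v_{k+1})/2 for 1 ≤ k ≤ 167. The particular solution to v_k − (v_{k-1} + v_{k+1})/2 = 1 is v_k = −k^2. Adding homogeneous solution A + B k and matching boundaries gives v_k = k (168 − k). Substituting k = 37: v_37 = 37 · 131 = 4847.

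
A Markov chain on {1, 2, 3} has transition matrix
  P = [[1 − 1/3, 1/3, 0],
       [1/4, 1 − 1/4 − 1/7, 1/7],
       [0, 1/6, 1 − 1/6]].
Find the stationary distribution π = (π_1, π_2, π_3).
π = (21/73, 28/73, 24/73)

This is a birth-death chain on three states, which satisfies detailed balance: π_1 · P_{12} = π_2 · P_{21} and π_2 · P_{23} = π_3 · P_{32}.
From π_1 · 1/3 = π_2 · 1/4: π_2/π_1 = (1/3)/(1/4) = 4/3.
From π_2 · 1/7 = π_3 · 1/6: π_3/π_2 = (1/7)/(1/6) = 6/7.
Take π_1 proportional to 1; then unnormalized π = (1, 4/3, 8/7). Normalize by dividing by the sum 73/21:
  π = (21/73, 28/73, 24/73).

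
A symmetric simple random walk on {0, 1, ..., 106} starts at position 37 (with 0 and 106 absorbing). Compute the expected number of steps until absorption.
E[τ | X_0 = 37] = 2553

Let v_k = E[τ | X_0 = k]. Boundary: v_0 = v_106 = 0. Recurrence: v_k = 1 + (v_{k-1} + v_{k+1})/2 for 1 ≤ k ≤ 105. The particular solution to v_k − (v_{k-1} + v_{k+1})/2 = 1 is v_k = −k^2. Adding homogeneous solution A + B k and matching boundaries gives v_k = k (106 − k). Substituting k = 37: v_37 = 37 · 69 = 2553.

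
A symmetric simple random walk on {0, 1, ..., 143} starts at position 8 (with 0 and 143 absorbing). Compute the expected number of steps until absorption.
E[τ | X_0 = 8] = 1080

Let v_k = E[τ | X_0 = k]. Boundary: v_0 = v_143 = 0. Recurrence: v_k = 1 + (v_{k-1} + v_{k+1})/2 for 1 ≤ k ≤ 142. The particular solution to v_k − (v_{k-1} + v_{k+1})/2 = 1 is v_k = −k^2. Adding homogeneous solution A + B k and matching boundaries gives v_k = k (143 − k). Substituting k = 8: v_8 = 8 · 135 = 1080.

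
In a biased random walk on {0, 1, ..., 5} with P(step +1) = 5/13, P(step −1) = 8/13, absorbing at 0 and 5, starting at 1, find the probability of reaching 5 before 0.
P(hit 5 before 0) = (1 − (8/5)^1) / (1 − (8/5)^5) = 625/9881

Let u_k denote P(reach 5 before 0 | start at k). Boundary: u_0 = 0, u_5 = 1. Recurrence: u_k = 5/13·u_{k+1} + 8/13·u_{k-1} for 1 ≤ k ≤ 4. Try u_k = A + B·r^k with r = q/p = (8/13)/(5/13) = 8/5. Substitution satisfies the recurrence; boundary conditions give:
  u_k = (1 − r^k) / (1 − r^N) = (1 − (8/5)^1) / (1 − (8/5)^5) = 625/9881.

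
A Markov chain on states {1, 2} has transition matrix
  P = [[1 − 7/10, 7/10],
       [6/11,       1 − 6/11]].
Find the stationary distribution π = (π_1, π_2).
π_1 = 60/137, π_2 = 77/137

Solve πP = π with π_1 + π_2 = 1. From πP = π: π_1 · (1 − 7/10) + π_2 · 6/11 = π_1 ⇒ π_2 · 6/11 = π_1 · 7/10 ⇒ π_2/π_1 = (7/10)/(6/11) = 77/60. Together with π_1 + π_2 = 1:
  π_1 = (6/11)/(7/10 + 6/11) = (6/11)/(137/110) = 60/137,
  π_2 = (7/10)/(7/10 + 6/11) = (7/10)/(137/110) = 77/137.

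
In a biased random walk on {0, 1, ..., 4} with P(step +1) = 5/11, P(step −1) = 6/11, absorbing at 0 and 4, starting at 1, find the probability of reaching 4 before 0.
P(hit 4 before 0) = (1 − (6/5)^1) / (1 − (6/5)^4) = 125/671

Let u_k denote P(reach 4 before 0 | start at k). Boundary: u_0 = 0, u_4 = 1. Recurrence: u_k = 5/11·u_{k+1} + 6/11·u_{k-1} for 1 ≤ k ≤ 3. Try u_k = A + B·r^k with r = q/p = (6/11)/(5/11) = 6/5. Substitution satisfies the recurrence; boundary conditions give:
  u_k = (1 − r^k) / (1 − r^N) = (1 − (6/5)^1) / (1 − (6/5)^4) = 125/671.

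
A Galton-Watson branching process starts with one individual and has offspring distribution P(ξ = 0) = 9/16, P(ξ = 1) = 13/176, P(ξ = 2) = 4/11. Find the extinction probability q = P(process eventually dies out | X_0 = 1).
q = 1

Mean offspring μ = 0·9/16 + 1·13/176 + 2·4/11 = 141/176 ≤ 1. For μ ≤ 1 with offspring not concentrated at 1, the Galton-Watson process goes extinct almost surely, so q = 1.
(Algebraic check: The pgf is f(s) = 9/16 + 13/176·s + 4/11·s². The extinction probability q is the smallest fixed point of f in [0, 1]. Setting s = f(s):
  4/11·s² + (13/176 − 1)·s + 9/16 = 0
  4/11·s² − (9/16 + 4/11)·s + 9/16 = 0
which factors as (s − 1)·(4/11·s − 9/16) = 0, giving roots s = 1 and s = (9/16)/(4/11) = 99/64. Since 99/64 ≥ 1, the smallest root in [0, 1] is s = 1.)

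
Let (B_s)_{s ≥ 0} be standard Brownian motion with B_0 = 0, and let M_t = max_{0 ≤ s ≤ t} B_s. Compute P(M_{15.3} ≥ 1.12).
P(M_{15.3} ≥ 1.12) = 2·P(B_{15.3} ≥ 1.12) = 2(1 − Φ(1.12/√15.3)) ≈ 0.7746

By the reflection principle for Brownian motion, P(M_t ≥ a) = 2 · P(B_t ≥ a) for a ≥ 0. Since B_t ~ N(0, t), P(B_t ≥ 1.12) = 1 − Φ(1.12/√t) = 1 − Φ(1.12/√15.3) = 1 − Φ(0.2863). So
  P(M_{15.3} ≥ 1.12) = 2(1 − Φ(0.2863)) ≈ 0.7746.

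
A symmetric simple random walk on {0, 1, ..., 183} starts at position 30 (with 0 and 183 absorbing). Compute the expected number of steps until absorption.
E[τ | X_0 = 30] = 4590

Let v_k = E[τ | X_0 = k]. Boundary: v_0 = v_183 = 0. Recurrence: v_k = 1 + (v_{k-1} + v_{k+1})/2 for 1 ≤ k ≤ 182. The particular solution to v_k − (v_{k-1} + v_{k+1})/2 = 1 is v_k = −k^2. Adding homogeneous solution A + B k and matching boundaries gives v_k = k (183 − k). Substituting k = 30: v_30 = 30 · 153 = 4590.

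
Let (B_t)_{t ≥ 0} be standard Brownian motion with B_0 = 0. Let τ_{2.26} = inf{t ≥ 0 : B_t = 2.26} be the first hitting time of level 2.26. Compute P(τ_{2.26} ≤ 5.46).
P(τ_{2.26} ≤ 5.46) = 2(1 − Φ(2.26/√5.46)) = 2(1 − Φ(0.9672)) ≈ 0.3334

By the reflection principle for standard BM, P(τ_b ≤ t) = 2 · P(B_t ≥ b). Since B_t ~ N(0, t), P(B_t ≥ 2.26) = 1 − Φ(2.26/√t) = 1 − Φ(2.26/√5.46) = 1 − Φ(0.9672) ≈ 0.16672. Doubling: P(τ_{2.26} ≤ 5.46) ≈ 2 · 0.16672 = 0.33344 ≈ 0.3334.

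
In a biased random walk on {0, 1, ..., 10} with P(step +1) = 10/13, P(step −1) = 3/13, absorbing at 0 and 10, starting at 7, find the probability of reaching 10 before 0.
P(hit 10 before 0) = (1 − (3/10)^7) / (1 − (3/10)^10) = 1428259000/1428562993

Let u_k denote P(reach 10 before 0 | start at k). Boundary: u_0 = 0, u_10 = 1. Recurrence: u_k = 10/13·u_{k+1} + 3/13·u_{k-1} for 1 ≤ k ≤ 9. Try u_k = A + B·r^k with r = q/p = (3/13)/(10/13) = 3/10. Substitution satisfies the recurrence; boundary conditions give:
  u_k = (1 − r^k) / (1 − r^N) = (1 − (3/10)^7) / (1 − (3/10)^10) = 1428259000/1428562993.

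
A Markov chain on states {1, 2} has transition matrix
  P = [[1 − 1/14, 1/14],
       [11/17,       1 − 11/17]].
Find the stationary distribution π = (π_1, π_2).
π_1 = 154/171, π_2 = 17/171

Solve πP = π with π_1 + π_2 = 1. From πP = π: π_1 · (1 − 1/14) + π_2 · 11/17 = π_1 ⇒ π_2 · 11/17 = π_1 · 1/14 ⇒ π_2/π_1 = (1/14)/(11/17) = 17/154. Together with π_1 + π_2 = 1:
  π_1 = (11/17)/(1/14 + 11/17) = (11/17)/(171/238) = 154/171,
  π_2 = (1/14)/(1/14 + 11/17) = (1/14)/(171/238) = 17/171.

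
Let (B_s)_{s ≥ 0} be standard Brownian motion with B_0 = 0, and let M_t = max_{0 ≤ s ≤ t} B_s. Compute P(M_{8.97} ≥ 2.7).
P(M_{8.97} ≥ 2.7) = 2·P(B_{8.97} ≥ 2.7) = 2(1 − Φ(2.7/√8.97)) ≈ 0.3673

By the reflection principle for Brownian motion, P(M_t ≥ a) = 2 · P(B_t ≥ a) for a ≥ 0. Since B_t ~ N(0, t), P(B_t ≥ 2.7) = 1 − Φ(2.7/√t) = 1 − Φ(2.7/√8.97) = 1 − Φ(0.9015). So
  P(M_{8.97} ≥ 2.7) = 2(1 − Φ(0.9015)) ≈ 0.3673.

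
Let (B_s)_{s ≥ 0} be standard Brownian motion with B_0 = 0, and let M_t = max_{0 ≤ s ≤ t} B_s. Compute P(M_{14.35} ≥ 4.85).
P(M_{14.35} ≥ 4.85) = 2·P(B_{14.35} ≥ 4.85) = 2(1 − Φ(4.85/√14.35)) ≈ 0.2004

By the reflection principle for Brownian motion, P(M_t ≥ a) = 2 · P(B_t ≥ a) for a ≥ 0. Since B_t ~ N(0, t), P(B_t ≥ 4.85) = 1 − Φ(4.85/√t) = 1 − Φ(4.85/√14.35) = 1 − Φ(1.2803). So
  P(M_{14.35} ≥ 4.85) = 2(1 − Φ(1.2803)) ≈ 0.2004.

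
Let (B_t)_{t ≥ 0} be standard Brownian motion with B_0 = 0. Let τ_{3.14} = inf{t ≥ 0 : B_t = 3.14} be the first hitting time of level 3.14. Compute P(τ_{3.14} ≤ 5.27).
P(τ_{3.14} ≤ 5.27) = 2(1 − Φ(3.14/√5.27)) = 2(1 − Φ(1.3678)) ≈ 0.1714

By the reflection principle for standard BM, P(τ_b ≤ t) = 2 · P(B_t ≥ b). Since B_t ~ N(0, t), P(B_t ≥ 3.14) = 1 − Φ(3.14/√t) = 1 − Φ(3.14/√5.27) = 1 − Φ(1.3678) ≈ 0.08569. Doubling: P(τ_{3.14} ≤ 5.27) ≈ 2 · 0.08569 = 0.17138 ≈ 0.1714.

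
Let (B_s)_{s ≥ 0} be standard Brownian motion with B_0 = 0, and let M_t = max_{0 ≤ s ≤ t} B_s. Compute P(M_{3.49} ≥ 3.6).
P(M_{3.49} ≥ 3.6) = 2·P(B_{3.49} ≥ 3.6) = 2(1 − Φ(3.6/√3.49)) ≈ 0.0540

By the reflection principle for Brownian motion, P(M_t ≥ a) = 2 · P(B_t ≥ a) for a ≥ 0. Since B_t ~ N(0, t), P(B_t ≥ 3.6) = 1 − Φ(3.6/√t) = 1 − Φ(3.6/√3.49) = 1 − Φ(1.9270). So
  P(M_{3.49} ≥ 3.6) = 2(1 − Φ(1.9270)) ≈ 0.0540.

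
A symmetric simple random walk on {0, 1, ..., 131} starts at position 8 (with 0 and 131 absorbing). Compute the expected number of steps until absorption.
E[τ | X_0 = 8] = 984

Let v_k = E[τ | X_0 = k]. Boundary: v_0 = v_131 = 0. Recurrence: v_k = 1 + (v_{k-1} + v_{k+1})/2 for 1 ≤ k ≤ 130. The particular solution to v_k − (v_{k-1} + v_{k+1})/2 = 1 is v_k = −k^2. Adding homogeneous solution A + B k and matching boundaries gives v_k = k (131 − k). Substituting k = 8: v_8 = 8 · 123 = 984.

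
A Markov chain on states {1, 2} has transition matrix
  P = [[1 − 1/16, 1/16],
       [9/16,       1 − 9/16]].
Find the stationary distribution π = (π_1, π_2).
π_1 = 9/10, π_2 = 1/10

Solve πP = π with π_1 + π_2 = 1. From πP = π: π_1 · (1 − 1/16) + π_2 · 9/16 = π_1 ⇒ π_2 · 9/16 = π_1 · 1/16 ⇒ π_2/π_1 = (1/16)/(9/16) = 1/9. Together with π_1 + π_2 = 1:
  π_1 = (9/16)/(1/16 + 9/16) = (9/16)/(5/8) = 9/10,
  π_2 = (1/16)/(1/16 + 9/16) = (1/16)/(5/8) = 1/10.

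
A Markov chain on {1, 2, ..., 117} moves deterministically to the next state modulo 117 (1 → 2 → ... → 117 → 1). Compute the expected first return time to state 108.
E[T_108 | X_0 = 108] = 117

The chain cycles deterministically, so starting at state 108 it returns in exactly 117 steps. Equivalently, the stationary distribution is uniform π_j = 1/117 for every state j, so by Kac's formula E[T_108] = 1/π_108 = 117.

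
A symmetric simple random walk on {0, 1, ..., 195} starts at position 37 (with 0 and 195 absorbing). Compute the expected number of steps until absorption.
E[τ | X_0 = 37] = 5846

Let v_k = E[τ | X_0 = k]. Boundary: v_0 = v_195 = 0. Recurrence: v_k = 1 + (v_{k-1} + v_{k+1})/2 for 1 ≤ k ≤ 194. The particular solution to v_k − (v_{k-1} + v_{k+1})/2 = 1 is v_k = −k^2. Adding homogeneous solution A + B k and matching boundaries gives v_k = k (195 − k). Substituting k = 37: v_37 = 37 · 158 = 5846.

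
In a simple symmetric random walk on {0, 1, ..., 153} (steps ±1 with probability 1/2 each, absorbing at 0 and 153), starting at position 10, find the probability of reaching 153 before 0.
P(hit 153 before 0) = 10/153

Let u_k = P(hit 153 before 0 | start at k). Then u_0 = 0, u_153 = 1, and u_k = u_{k-1}/2 + u_{k+1}/2 for 1 ≤ k ≤ 152. This harmonic recurrence is solved by u_k = k/153, giving u_10 = 10/153.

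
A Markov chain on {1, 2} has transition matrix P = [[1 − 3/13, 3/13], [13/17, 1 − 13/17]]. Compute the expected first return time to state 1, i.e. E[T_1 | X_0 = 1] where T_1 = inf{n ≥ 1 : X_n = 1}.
E[T_1 | X_0 = 1] = 1/π_1 = 220/169

For an irreducible recurrent Markov chain with stationary distribution π, E[T_i | X_0 = i] = 1/π_i (Kac's formula). Here π_1 = (13/17)/(3/13 + 13/17) = (13/17)/(220/221) = 169/220, so E[T_1 | X_0 = 1] = 1/π_1 = (3/13 + 13/17)/(13/17) = (220/221)/(13/17) = 220/169.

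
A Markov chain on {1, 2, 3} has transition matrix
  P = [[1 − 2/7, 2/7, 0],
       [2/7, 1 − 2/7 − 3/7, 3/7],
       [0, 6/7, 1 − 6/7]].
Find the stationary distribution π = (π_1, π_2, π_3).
π = (2/5, 2/5, 1/5)

This is a birth-death chain on three states, which satisfies detailed balance: π_1 · P_{12} = π_2 · P_{21} and π_2 · P_{23} = π_3 · P_{32}.
From π_1 · 2/7 = π_2 · 2/7: π_2/π_1 = (2/7)/(2/7) = 1.
From π_2 · 3/7 = π_3 · 6/7: π_3/π_2 = (3/7)/(6/7) = 1/2.
Take π_1 proportional to 1; then unnormalized π = (1, 1, 1/2). Normalize by dividing by the sum 5/2:
  π = (2/5, 2/5, 1/5).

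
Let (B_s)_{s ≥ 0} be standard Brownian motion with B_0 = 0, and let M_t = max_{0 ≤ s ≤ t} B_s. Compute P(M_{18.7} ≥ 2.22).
P(M_{18.7} ≥ 2.22) = 2·P(B_{18.7} ≥ 2.22) = 2(1 − Φ(2.22/√18.7)) ≈ 0.6077

By the reflection principle for Brownian motion, P(M_t ≥ a) = 2 · P(B_t ≥ a) for a ≥ 0. Since B_t ~ N(0, t), P(B_t ≥ 2.22) = 1 − Φ(2.22/√t) = 1 − Φ(2.22/√18.7) = 1 − Φ(0.5134). So
  P(M_{18.7} ≥ 2.22) = 2(1 − Φ(0.5134)) ≈ 0.6077.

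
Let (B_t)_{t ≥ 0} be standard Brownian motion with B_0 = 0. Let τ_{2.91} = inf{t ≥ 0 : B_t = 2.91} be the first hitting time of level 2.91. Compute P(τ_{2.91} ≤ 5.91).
P(τ_{2.91} ≤ 5.91) = 2(1 − Φ(2.91/√5.91)) = 2(1 − Φ(1.1970)) ≈ 0.2313

By the reflection principle for standard BM, P(τ_b ≤ t) = 2 · P(B_t ≥ b). Since B_t ~ N(0, t), P(B_t ≥ 2.91) = 1 − Φ(2.91/√t) = 1 − Φ(2.91/√5.91) = 1 − Φ(1.1970) ≈ 0.11565. Doubling: P(τ_{2.91} ≤ 5.91) ≈ 2 · 0.11565 = 0.23130 ≈ 0.2313.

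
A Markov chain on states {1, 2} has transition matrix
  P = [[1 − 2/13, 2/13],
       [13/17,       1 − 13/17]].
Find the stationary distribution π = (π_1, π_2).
π_1 = 169/203, π_2 = 34/203

Solve πP = π with π_1 + π_2 = 1. From πP = π: π_1 · (1 − 2/13) + π_2 · 13/17 = π_1 ⇒ π_2 · 13/17 = π_1 · 2/13 ⇒ π_2/π_1 = (2/13)/(13/17) = 34/169. Together with π_1 + π_2 = 1:
  π_1 = (13/17)/(2/13 + 13/17) = (13/17)/(203/221) = 169/203,
  π_2 = (2/13)/(2/13 + 13/17) = (2/13)/(203/221) = 34/203.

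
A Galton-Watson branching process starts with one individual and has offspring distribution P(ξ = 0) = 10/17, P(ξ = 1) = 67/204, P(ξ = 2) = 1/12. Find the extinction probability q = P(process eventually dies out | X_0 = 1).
q = 1

Mean offspring μ = 0·10/17 + 1·67/204 + 2·1/12 = 101/204 ≤ 1. For μ ≤ 1 with offspring not concentrated at 1, the Galton-Watson process goes extinct almost surely, so q = 1.
(Algebraic check: The pgf is f(s) = 10/17 + 67/204·s + 1/12·s². The extinction probability q is the smallest fixed point of f in [0, 1]. Setting s = f(s):
  1/12·s² + (67/204 − 1)·s + 10/17 = 0
  1/12·s² − (10/17 + 1/12)·s + 10/17 = 0
which factors as (s − 1)·(1/12·s − 10/17) = 0, giving roots s = 1 and s = (10/17)/(1/12) = 120/17. Since 120/17 ≥ 1, the smallest root in [0, 1] is s = 1.)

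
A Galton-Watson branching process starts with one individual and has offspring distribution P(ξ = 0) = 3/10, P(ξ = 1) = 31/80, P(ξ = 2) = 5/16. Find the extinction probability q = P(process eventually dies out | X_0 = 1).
q = 24/25

The pgf is f(s) = 3/10 + 31/80·s + 5/16·s². The extinction probability q is the smallest fixed point of f in [0, 1]. Setting s = f(s):
  5/16·s² + (31/80 − 1)·s + 3/10 = 0
  5/16·s² − (3/10 + 5/16)·s + 3/10 = 0
which factors as (s − 1)·(5/16·s − 3/10) = 0, giving roots s = 1 and s = (3/10)/(5/16) = 24/25.
Mean offspring μ = 31/80 + 2·5/16 = 81/80 > 1 (supercritical), so q < 1. The extinction probability is the smaller root: q = (3/10)/(5/16) = 24/25.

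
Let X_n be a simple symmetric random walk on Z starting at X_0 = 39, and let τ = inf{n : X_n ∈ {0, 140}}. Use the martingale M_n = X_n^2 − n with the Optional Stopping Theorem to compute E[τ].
E[τ] = 3939

M_n = X_n^2 − n is a martingale (since E[X_{n+1}^2 | F_n] = X_n^2 + 1). By OST (τ has finite mean in a bounded region), E[M_τ] = E[M_0] = X_0^2 − 0 = 39^2 = 1521. Also E[M_τ] = E[X_τ^2] − E[τ]. The walk exits at 0 or 140, with P(hit 140 first) = 39/140, so E[X_τ^2] = 140^2 · 39/140 + 0 = 5460. Thus E[τ] = E[X_τ^2] − E[M_τ] = 5460 − 1521 = 3939 = 39(140 − 39) = 3939.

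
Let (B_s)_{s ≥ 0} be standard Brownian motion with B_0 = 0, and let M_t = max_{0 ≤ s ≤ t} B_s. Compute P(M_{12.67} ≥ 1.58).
P(M_{12.67} ≥ 1.58) = 2·P(B_{12.67} ≥ 1.58) = 2(1 − Φ(1.58/√12.67)) ≈ 0.6571

By the reflection principle for Brownian motion, P(M_t ≥ a) = 2 · P(B_t ≥ a) for a ≥ 0. Since B_t ~ N(0, t), P(B_t ≥ 1.58) = 1 − Φ(1.58/√t) = 1 − Φ(1.58/√12.67) = 1 − Φ(0.4439). So
  P(M_{12.67} ≥ 1.58) = 2(1 − Φ(0.4439)) ≈ 0.6571.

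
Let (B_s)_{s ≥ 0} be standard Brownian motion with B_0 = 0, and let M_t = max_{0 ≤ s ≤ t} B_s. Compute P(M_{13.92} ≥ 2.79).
P(M_{13.92} ≥ 2.79) = 2·P(B_{13.92} ≥ 2.79) = 2(1 − Φ(2.79/√13.92)) ≈ 0.4546

By the reflection principle for Brownian motion, P(M_t ≥ a) = 2 · P(B_t ≥ a) for a ≥ 0. Since B_t ~ N(0, t), P(B_t ≥ 2.79) = 1 − Φ(2.79/√t) = 1 − Φ(2.79/√13.92) = 1 − Φ(0.7478). So
  P(M_{13.92} ≥ 2.79) = 2(1 − Φ(0.7478)) ≈ 0.4546.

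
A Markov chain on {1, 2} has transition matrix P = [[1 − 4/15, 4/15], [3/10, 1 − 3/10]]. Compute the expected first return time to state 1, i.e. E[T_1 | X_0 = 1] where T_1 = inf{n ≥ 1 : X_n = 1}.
E[T_1 | X_0 = 1] = 1/π_1 = 17/9

For an irreducible recurrent Markov chain with stationary distribution π, E[T_i | X_0 = i] = 1/π_i (Kac's formula). Here π_1 = (3/10)/(4/15 + 3/10) = (3/10)/(17/30) = 9/17, so E[T_1 | X_0 = 1] = 1/π_1 = (4/15 + 3/10)/(3/10) = (17/30)/(3/10) = 17/9.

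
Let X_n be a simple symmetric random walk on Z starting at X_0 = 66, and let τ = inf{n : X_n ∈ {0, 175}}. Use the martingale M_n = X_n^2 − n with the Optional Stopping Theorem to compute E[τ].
E[τ] = 7194

M_n = X_n^2 − n is a martingale (since E[X_{n+1}^2 | F_n] = X_n^2 + 1). By OST (τ has finite mean in a bounded region), E[M_τ] = E[M_0] = X_0^2 − 0 = 66^2 = 4356. Also E[M_τ] = E[X_τ^2] − E[τ]. The walk exits at 0 or 175, with P(hit 175 first) = 66/175, so E[X_τ^2] = 175^2 · 66/175 + 0 = 11550. Thus E[τ] = E[X_τ^2] − E[M_τ] = 11550 − 4356 = 7194 = 66(175 − 66) = 7194.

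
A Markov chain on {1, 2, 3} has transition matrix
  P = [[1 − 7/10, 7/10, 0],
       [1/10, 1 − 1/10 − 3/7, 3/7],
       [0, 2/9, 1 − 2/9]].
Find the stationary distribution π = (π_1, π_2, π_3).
π = (2/43, 14/43, 27/43)

This is a birth-death chain on three states, which satisfies detailed balance: π_1 · P_{12} = π_2 · P_{21} and π_2 · P_{23} = π_3 · P_{32}.
From π_1 · 7/10 = π_2 · 1/10: π_2/π_1 = (7/10)/(1/10) = 7.
From π_2 · 3/7 = π_3 · 2/9: π_3/π_2 = (3/7)/(2/9) = 27/14.
Take π_1 proportional to 1; then unnormalized π = (1, 7, 27/2). Normalize by dividing by the sum 43/2:
  π = (2/43, 14/43, 27/43).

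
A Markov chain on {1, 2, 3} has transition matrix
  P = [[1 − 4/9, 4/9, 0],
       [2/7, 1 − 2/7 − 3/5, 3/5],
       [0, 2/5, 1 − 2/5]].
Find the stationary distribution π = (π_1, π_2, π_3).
π = (9/44, 7/22, 21/44)

This is a birth-death chain on three states, which satisfies detailed balance: π_1 · P_{12} = π_2 · P_{21} and π_2 · P_{23} = π_3 · P_{32}.
From π_1 · 4/9 = π_2 · 2/7: π_2/π_1 = (4/9)/(2/7) = 14/9.
From π_2 · 3/5 = π_3 · 2/5: π_3/π_2 = (3/5)/(2/5) = 3/2.
Take π_1 proportional to 1; then unnormalized π = (1, 14/9, 7/3). Normalize by dividing by the sum 44/9:
  π = (9/44, 7/22, 21/44).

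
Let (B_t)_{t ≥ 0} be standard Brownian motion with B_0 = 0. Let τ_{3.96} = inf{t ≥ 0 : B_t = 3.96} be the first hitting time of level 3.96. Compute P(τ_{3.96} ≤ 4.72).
P(τ_{3.96} ≤ 4.72) = 2(1 − Φ(3.96/√4.72)) = 2(1 − Φ(1.8227)) ≈ 0.0683

By the reflection principle for standard BM, P(τ_b ≤ t) = 2 · P(B_t ≥ b). Since B_t ~ N(0, t), P(B_t ≥ 3.96) = 1 − Φ(3.96/√t) = 1 − Φ(3.96/√4.72) = 1 − Φ(1.8227) ≈ 0.03417. Doubling: P(τ_{3.96} ≤ 4.72) ≈ 2 · 0.03417 = 0.06834 ≈ 0.0683.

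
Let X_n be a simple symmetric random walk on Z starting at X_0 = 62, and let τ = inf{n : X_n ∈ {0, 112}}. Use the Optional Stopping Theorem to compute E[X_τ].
E[X_τ] = 62

X_n is a martingale and τ is a bounded-mean stopping time (indeed τ is finite a.s. with bounded expectation since the walk is in a bounded region). By the OST, E[X_τ] = E[X_0] = 62. Equivalently: E[X_τ] = 112 · P(hit 112 first) + 0 · P(hit 0 first) = 112 · (62/112) = 62.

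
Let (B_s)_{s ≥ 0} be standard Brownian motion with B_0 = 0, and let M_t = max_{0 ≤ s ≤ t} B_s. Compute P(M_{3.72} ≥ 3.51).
P(M_{3.72} ≥ 3.51) = 2·P(B_{3.72} ≥ 3.51) = 2(1 − Φ(3.51/√3.72)) ≈ 0.0688

By the reflection principle for Brownian motion, P(M_t ≥ a) = 2 · P(B_t ≥ a) for a ≥ 0. Since B_t ~ N(0, t), P(B_t ≥ 3.51) = 1 − Φ(3.51/√t) = 1 − Φ(3.51/√3.72) = 1 − Φ(1.8199). So
  P(M_{3.72} ≥ 3.51) = 2(1 − Φ(1.8199)) ≈ 0.0688.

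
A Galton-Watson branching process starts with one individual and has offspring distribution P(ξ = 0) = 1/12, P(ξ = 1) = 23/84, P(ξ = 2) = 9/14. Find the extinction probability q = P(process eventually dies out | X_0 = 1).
q = 7/54

The pgf is f(s) = 1/12 + 23/84·s + 9/14·s². The extinction probability q is the smallest fixed point of f in [0, 1]. Setting s = f(s):
  9/14·s² + (23/84 − 1)·s + 1/12 = 0
  9/14·s² − (1/12 + 9/14)·s + 1/12 = 0
which factors as (s − 1)·(9/14·s − 1/12) = 0, giving roots s = 1 and s = (1/12)/(9/14) = 7/54.
Mean offspring μ = 23/84 + 2·9/14 = 131/84 > 1 (supercritical), so q < 1. The extinction probability is the smaller root: q = (1/12)/(9/14) = 7/54.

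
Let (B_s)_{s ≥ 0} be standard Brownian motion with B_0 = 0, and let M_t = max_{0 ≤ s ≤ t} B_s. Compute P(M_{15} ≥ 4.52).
P(M_{15} ≥ 4.52) = 2·P(B_{15} ≥ 4.52) = 2(1 − Φ(4.52/√15)) ≈ 0.2432

By the reflection principle for Brownian motion, P(M_t ≥ a) = 2 · P(B_t ≥ a) for a ≥ 0. Since B_t ~ N(0, t), P(B_t ≥ 4.52) = 1 − Φ(4.52/√t) = 1 − Φ(4.52/√15) = 1 − Φ(1.1671). So
  P(M_{15} ≥ 4.52) = 2(1 − Φ(1.1671)) ≈ 0.2432.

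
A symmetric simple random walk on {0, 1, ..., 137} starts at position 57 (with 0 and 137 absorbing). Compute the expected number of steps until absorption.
E[τ | X_0 = 57] = 4560

Let v_k = E[τ | X_0 = k]. Boundary: v_0 = v_137 = 0. Recurrence: v_k = 1 + (v_{k-1} + v_{k+1})/2 for 1 ≤ k ≤ 136. The particular solution to v_k − (v_{k-1} + v_{k+1})/2 = 1 is v_k = −k^2. Adding homogeneous solution A + B k and matching boundaries gives v_k = k (137 − k). Substituting k = 57: v_57 = 57 · 80 = 4560.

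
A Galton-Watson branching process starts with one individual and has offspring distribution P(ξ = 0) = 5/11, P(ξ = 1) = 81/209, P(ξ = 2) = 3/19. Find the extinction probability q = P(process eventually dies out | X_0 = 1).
q = 1

Mean offspring μ = 0·5/11 + 1·81/209 + 2·3/19 = 147/209 ≤ 1. For μ ≤ 1 with offspring not concentrated at 1, the Galton-Watson process goes extinct almost surely, so q = 1.
(Algebraic check: The pgf is f(s) = 5/11 + 81/209·s + 3/19·s². The extinction probability q is the smallest fixed point of f in [0, 1]. Setting s = f(s):
  3/19·s² + (81/209 − 1)·s + 5/11 = 0
  3/19·s² − (5/11 + 3/19)·s + 5/11 = 0
which factors as (s − 1)·(3/19·s − 5/11) = 0, giving roots s = 1 and s = (5/11)/(3/19) = 95/33. Since 95/33 ≥ 1, the smallest root in [0, 1] is s = 1.)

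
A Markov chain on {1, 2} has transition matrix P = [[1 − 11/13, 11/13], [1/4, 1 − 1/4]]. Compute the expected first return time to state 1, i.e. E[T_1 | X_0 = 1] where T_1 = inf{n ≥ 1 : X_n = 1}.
E[T_1 | X_0 = 1] = 1/π_1 = 57/13

For an irreducible recurrent Markov chain with stationary distribution π, E[T_i | X_0 = i] = 1/π_i (Kac's formula). Here π_1 = (1/4)/(11/13 + 1/4) = (1/4)/(57/52) = 13/57, so E[T_1 | X_0 = 1] = 1/π_1 = (11/13 + 1/4)/(1/4) = (57/52)/(1/4) = 57/13.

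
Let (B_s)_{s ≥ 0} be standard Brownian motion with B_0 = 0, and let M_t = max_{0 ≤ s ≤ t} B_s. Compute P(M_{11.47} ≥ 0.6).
P(M_{11.47} ≥ 0.6) = 2·P(B_{11.47} ≥ 0.6) = 2(1 − Φ(0.6/√11.47)) ≈ 0.8594

By the reflection principle for Brownian motion, P(M_t ≥ a) = 2 · P(B_t ≥ a) for a ≥ 0. Since B_t ~ N(0, t), P(B_t ≥ 0.6) = 1 − Φ(0.6/√t) = 1 − Φ(0.6/√11.47) = 1 − Φ(0.1772). So
  P(M_{11.47} ≥ 0.6) = 2(1 − Φ(0.1772)) ≈ 0.8594.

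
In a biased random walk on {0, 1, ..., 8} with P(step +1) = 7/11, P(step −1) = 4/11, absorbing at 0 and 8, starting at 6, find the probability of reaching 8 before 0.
P(hit 8 before 0) = (1 − (4/7)^6) / (1 − (4/7)^8) = 168609/172705

Let u_k denote P(reach 8 before 0 | start at k). Boundary: u_0 = 0, u_8 = 1. Recurrence: u_k = 7/11·u_{k+1} + 4/11·u_{k-1} for 1 ≤ k ≤ 7. Try u_k = A + B·r^k with r = q/p = (4/11)/(7/11) = 4/7. Substitution satisfies the recurrence; boundary conditions give:
  u_k = (1 − r^k) / (1 − r^N) = (1 − (4/7)^6) / (1 − (4/7)^8) = 168609/172705.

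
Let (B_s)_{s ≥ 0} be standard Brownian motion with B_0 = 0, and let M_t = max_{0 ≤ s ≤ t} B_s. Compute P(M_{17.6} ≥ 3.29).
P(M_{17.6} ≥ 3.29) = 2·P(B_{17.6} ≥ 3.29) = 2(1 − Φ(3.29/√17.6)) ≈ 0.4329

By the reflection principle for Brownian motion, P(M_t ≥ a) = 2 · P(B_t ≥ a) for a ≥ 0. Since B_t ~ N(0, t), P(B_t ≥ 3.29) = 1 − Φ(3.29/√t) = 1 − Φ(3.29/√17.6) = 1 − Φ(0.7842). So
  P(M_{17.6} ≥ 3.29) = 2(1 − Φ(0.7842)) ≈ 0.4329.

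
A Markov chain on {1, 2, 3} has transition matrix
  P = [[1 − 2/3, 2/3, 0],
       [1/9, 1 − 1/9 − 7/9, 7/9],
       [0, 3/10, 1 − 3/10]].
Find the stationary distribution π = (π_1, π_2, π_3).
π = (9/203, 54/203, 20/29)

This is a birth-death chain on three states, which satisfies detailed balance: π_1 · P_{12} = π_2 · P_{21} and π_2 · P_{23} = π_3 · P_{32}.
From π_1 · 2/3 = π_2 · 1/9: π_2/π_1 = (2/3)/(1/9) = 6.
From π_2 · 7/9 = π_3 · 3/10: π_3/π_2 = (7/9)/(3/10) = 70/27.
Take π_1 proportional to 1; then unnormalized π = (1, 6, 140/9). Normalize by dividing by the sum 203/9:
  π = (9/203, 54/203, 20/29).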